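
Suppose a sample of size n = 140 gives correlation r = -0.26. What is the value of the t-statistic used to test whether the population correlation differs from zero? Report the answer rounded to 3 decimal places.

1 − r² = 1 − 0.0676 = 0.9324;  √(1−r²) = 0.965609
√(n−2) = √138 = 11.747340
t = r·√(n−2)/√(1−r²) = -0.26 · 11.747340 / 0.965609 = -3.163

-3.163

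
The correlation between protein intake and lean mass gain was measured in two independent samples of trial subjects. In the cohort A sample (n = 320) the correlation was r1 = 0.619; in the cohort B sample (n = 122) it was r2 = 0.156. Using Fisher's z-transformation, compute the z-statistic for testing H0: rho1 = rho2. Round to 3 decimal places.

5.266

z1 = atanh(0.619) = 0.723382,  z2 = atanh(0.156) = 0.157284
SE = √(1/(n1−3) + 1/(n2−3)) = √(1/317 + 1/119) = √(0.0031546 + 0.0084034) = √0.0115580 = 0.107508
z = (z1 − z2)/SE = (0.723382 − 0.157284) / 0.107508 = 0.566098 / 0.107508 = 5.266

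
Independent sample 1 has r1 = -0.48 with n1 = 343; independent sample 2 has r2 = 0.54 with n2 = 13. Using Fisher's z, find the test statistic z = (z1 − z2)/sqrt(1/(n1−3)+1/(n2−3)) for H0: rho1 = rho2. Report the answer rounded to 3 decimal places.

z1 = atanh(-0.48) = -0.522984,  z2 = atanh(0.54) = 0.604156
SE = √(1/(n1−3) + 1/(n2−3)) = √(1/340 + 1/10) = √(0.0029412 + 0.1000000) = √0.1029412 = 0.320845
z = (z1 − z2)/SE = (-0.522984 − 0.604156) / 0.320845 = -1.127140 / 0.320845 = -3.513

-3.513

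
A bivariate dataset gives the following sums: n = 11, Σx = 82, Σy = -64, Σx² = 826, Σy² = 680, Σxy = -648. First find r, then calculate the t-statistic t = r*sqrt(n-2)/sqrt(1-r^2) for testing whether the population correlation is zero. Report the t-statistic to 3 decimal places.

S_xy = nΣxy − ΣxΣy = 11·(-648) − 82·(-64) = -7128 − (-5248) = -1880
S_xx = nΣx² − (Σx)² = 11·826 − 82² = 9086 − 6724 = 2362
S_yy = nΣy² − (Σy)² = 11·680 − (-64)² = 7480 − 4096 = 3384
r = S_xy / √(S_xx·S_yy) = -1880 / √(2362·3384) = -1880 / √7993008 = -1880 / 2827.1908 = -0.6650
t = r·√(n−2)/√(1−r²) = -0.6650·√9 / √(1−0.442225) = -1.995000 / 0.746843 = -2.671

-2.671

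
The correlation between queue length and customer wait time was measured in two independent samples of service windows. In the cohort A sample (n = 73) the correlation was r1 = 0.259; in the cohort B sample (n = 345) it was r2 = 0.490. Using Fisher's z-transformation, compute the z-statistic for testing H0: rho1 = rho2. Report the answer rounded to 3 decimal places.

-2.066

z1 = atanh(0.259) = 0.265036,  z2 = atanh(0.490) = 0.536060
SE = √(1/(n1−3) + 1/(n2−3)) = √(1/70 + 1/342) = √(0.0142857 + 0.0029240) = √0.0172097 = 0.131186
z = (z1 − z2)/SE = (0.265036 − 0.536060) / 0.131186 = -0.271024 / 0.131186 = -2.066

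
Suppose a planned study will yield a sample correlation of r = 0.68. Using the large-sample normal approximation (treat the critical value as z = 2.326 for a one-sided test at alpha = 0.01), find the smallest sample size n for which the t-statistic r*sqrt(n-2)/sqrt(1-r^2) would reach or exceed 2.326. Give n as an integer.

r√(n−2)/√(1−r²) ≥ 2.326  ⇔  n−2 ≥ (2.326)²·(1−r²)/r²
(1−r²)/r² = (1−0.4624)/0.4624 = 1.1626
n ≥ 2 + 5.410276·1.1626 = 2 + 6.2900 = 8.2900
⌈8.2900⌉ = 9

9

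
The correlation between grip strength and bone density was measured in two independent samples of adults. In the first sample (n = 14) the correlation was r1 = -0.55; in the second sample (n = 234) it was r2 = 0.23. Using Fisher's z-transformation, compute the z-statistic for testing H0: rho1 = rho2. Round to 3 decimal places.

-2.763

z1 = atanh(-0.55) = -0.618381,  z2 = atanh(0.23) = 0.234189
SE = √(1/(n1−3) + 1/(n2−3)) = √(1/11 + 1/231) = √(0.0909091 + 0.0043290) = √0.0952381 = 0.308607
z = (z1 − z2)/SE = (-0.618381 − 0.234189) / 0.308607 = -0.852570 / 0.308607 = -2.763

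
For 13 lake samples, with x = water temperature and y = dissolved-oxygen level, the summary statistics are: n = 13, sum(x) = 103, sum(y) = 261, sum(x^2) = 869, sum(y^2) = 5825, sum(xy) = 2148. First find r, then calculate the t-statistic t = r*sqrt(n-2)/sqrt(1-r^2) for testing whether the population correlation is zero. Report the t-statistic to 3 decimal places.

1.695

S_xy = nΣxy − ΣxΣy = 13·2148 − 103·261 = 27924 − 26883 = 1041
S_xx = nΣx² − (Σx)² = 13·869 − 103² = 11297 − 10609 = 688
S_yy = nΣy² − (Σy)² = 13·5825 − 261² = 75725 − 68121 = 7604
r = S_xy / √(S_xx·S_yy) = 1041 / √(688·7604) = 1041 / √5231552 = 1041 / 2287.2586 = 0.4551
t = r·√(n−2)/√(1−r²) = 0.4551·√11 / √(1−0.207116) = 1.509396 / 0.890440 = 1.695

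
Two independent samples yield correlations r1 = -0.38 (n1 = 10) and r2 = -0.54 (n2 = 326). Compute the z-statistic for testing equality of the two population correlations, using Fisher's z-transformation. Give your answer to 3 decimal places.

0.534

z1 = atanh(-0.38) = -0.400060,  z2 = atanh(-0.54) = -0.604156
SE = √(1/(n1−3) + 1/(n2−3)) = √(1/7 + 1/323) = √(0.1428571 + 0.0030960) = √0.1459531 = 0.382038
z = (z1 − z2)/SE = (-0.400060 − (-0.604156)) / 0.382038 = 0.204096 / 0.382038 = 0.534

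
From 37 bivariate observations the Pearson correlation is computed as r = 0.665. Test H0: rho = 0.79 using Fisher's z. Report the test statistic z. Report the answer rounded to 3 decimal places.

-1.573

z_r = atanh(0.665) = 0.801725,  z_0 = atanh(0.79) = 1.071432
SE = 1/√(n−3) = 1/√34 = 0.171499
z = (z_r − z_0)/SE = (0.801725 − 1.071432) / 0.171499 = -0.269707 / 0.171499 = -1.573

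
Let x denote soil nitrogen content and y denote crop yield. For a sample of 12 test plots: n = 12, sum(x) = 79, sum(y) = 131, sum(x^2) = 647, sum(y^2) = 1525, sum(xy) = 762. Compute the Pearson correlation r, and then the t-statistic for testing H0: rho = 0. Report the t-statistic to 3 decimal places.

S_xy = nΣxy − ΣxΣy = 12·762 − 79·131 = 9144 − 10349 = -1205
S_xx = nΣx² − (Σx)² = 12·647 − 79² = 7764 − 6241 = 1523
S_yy = nΣy² − (Σy)² = 12·1525 − 131² = 18300 − 17161 = 1139
r = S_xy / √(S_xx·S_yy) = -1205 / √(1523·1139) = -1205 / √1734697 = -1205 / 1317.0790 = -0.9149
t = r·√(n−2)/√(1−r²) = -0.9149·√10 / √(1−0.837042) = -2.893168 / 0.403681 = -7.167

-7.167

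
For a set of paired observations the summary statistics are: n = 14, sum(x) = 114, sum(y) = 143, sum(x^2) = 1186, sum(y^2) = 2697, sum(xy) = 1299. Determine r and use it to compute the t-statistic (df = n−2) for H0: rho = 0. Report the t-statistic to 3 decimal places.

S_xy = nΣxy − ΣxΣy = 14·1299 − 114·143 = 18186 − 16302 = 1884
S_xx = nΣx² − (Σx)² = 14·1186 − 114² = 16604 − 12996 = 3608
S_yy = nΣy² − (Σy)² = 14·2697 − 143² = 37758 − 20449 = 17309
r = S_xy / √(S_xx·S_yy) = 1884 / √(3608·17309) = 1884 / √62450872 = 1884 / 7902.5864 = 0.2384
t = r·√(n−2)/√(1−r²) = 0.2384·√12 / √(1−0.056835) = 0.825842 / 0.971167 = 0.850

0.850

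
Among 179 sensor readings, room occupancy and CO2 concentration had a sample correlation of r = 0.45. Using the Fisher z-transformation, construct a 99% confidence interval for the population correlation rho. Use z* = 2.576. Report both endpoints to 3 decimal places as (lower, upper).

z_r = atanh(0.45) = 0.484700;  SE = 1/√(n−3) = 1/√176 = 0.075378
z-limits: 0.484700 ± 2.576·0.075378 = 0.484700 ± 0.194174 = [0.290526, 0.678874]
ρ-limits: (tanh 0.290526, tanh 0.678874) = (0.283, 0.591)

(0.283, 0.591)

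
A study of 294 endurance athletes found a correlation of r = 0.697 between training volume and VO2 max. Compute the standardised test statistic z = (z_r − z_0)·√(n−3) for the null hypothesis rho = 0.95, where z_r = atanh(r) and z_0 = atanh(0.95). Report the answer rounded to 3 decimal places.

-16.553

z_r = atanh(0.697) = 0.861442,  z_0 = atanh(0.95) = 1.831781
SE = 1/√(n−3) = 1/√291 = 0.058621
z = (z_r − z_0)/SE = (0.861442 − 1.831781) / 0.058621 = -0.970339 / 0.058621 = -16.553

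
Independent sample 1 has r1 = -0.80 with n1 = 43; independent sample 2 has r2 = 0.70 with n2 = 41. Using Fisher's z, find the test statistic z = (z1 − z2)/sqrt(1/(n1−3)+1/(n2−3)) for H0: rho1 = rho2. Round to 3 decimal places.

Fisher z-transforms: z1 = atanh(-0.80) = -1.098612, z2 = atanh(0.70) = 0.867301; difference d = -1.965913
Var(d) = 1/40 + 1/38 = 0.0250000 + 0.0263158 = 0.0513158
z = d/√Var(d) = -1.965913 / √0.0513158 = -1.965913 / 0.226530 = -8.678

-8.678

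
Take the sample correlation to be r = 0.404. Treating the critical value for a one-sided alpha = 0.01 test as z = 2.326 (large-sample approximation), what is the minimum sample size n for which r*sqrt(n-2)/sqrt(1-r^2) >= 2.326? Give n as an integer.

r√(n−2)/√(1−r²) ≥ 2.326  ⇔  n−2 ≥ (2.326)²·(1−r²)/r²
(1−r²)/r² = (1−0.163216)/0.163216 = 5.1269
n ≥ 2 + 5.410276·5.1269 = 2 + 27.7379 = 29.7379
⌈29.7379⌉ = 30

30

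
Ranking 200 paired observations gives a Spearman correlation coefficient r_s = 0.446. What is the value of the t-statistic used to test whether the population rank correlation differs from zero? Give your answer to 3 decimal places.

1 − r_s² = 1 − 0.198916 = 0.801084;  √(1−r_s²) = 0.895033
√(n−2) = √198 = 14.071247
t = r_s·√(n−2)/√(1−r_s²) = 0.446 · 14.071247 / 0.895033 = 7.012

7.012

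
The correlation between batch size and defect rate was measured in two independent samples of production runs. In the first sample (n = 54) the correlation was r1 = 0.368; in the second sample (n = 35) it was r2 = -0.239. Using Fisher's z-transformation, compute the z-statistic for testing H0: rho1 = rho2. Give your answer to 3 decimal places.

2.793

Fisher z-transforms: z1 = atanh(0.368) = 0.386108, z2 = atanh(-0.239) = -0.243713; difference d = 0.629821
Var(d) = 1/51 + 1/32 = 0.0196078 + 0.0312500 = 0.0508578
z = d/√Var(d) = 0.629821 / √0.0508578 = 0.629821 / 0.225517 = 2.793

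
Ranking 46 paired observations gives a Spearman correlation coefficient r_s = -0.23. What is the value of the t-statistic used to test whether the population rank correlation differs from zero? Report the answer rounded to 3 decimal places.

-1.568

t = r_s·√(n−2) / √(1−r_s²) with r_s = -0.23, n = 46
  = -0.23·√44 / √(1 − 0.0529)
  = -0.23·6.633250 / 0.973191
  = -1.525648 / 0.973191 = -1.568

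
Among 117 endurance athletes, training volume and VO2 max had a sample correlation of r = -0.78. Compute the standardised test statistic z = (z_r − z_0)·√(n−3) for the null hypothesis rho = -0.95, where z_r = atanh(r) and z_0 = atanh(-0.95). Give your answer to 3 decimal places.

8.397

Fisher z: atanh(-0.78) = -1.045371, atanh(-0.95) = -1.831781
z = (z_r − z_0)·√(n−3) = (-1.045371 − (-1.831781))·√114 = 0.786410 · 10.677078 = 8.397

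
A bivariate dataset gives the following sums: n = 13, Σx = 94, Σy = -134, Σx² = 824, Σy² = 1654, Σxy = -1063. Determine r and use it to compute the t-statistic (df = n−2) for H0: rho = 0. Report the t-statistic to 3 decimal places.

-1.786

Numerator: nΣxy − (Σx)(Σy) = 13·(-1063) − (94)(-134) = -1223
Denominator: √[(nΣx²−(Σx)²)(nΣy²−(Σy)²)]
  nΣx²−(Σx)² = 13·824 − 8836 = 1876;  nΣy²−(Σy)² = 13·1654 − 17956 = 3546
  √(1876·3546) = √6652296 = 2579.2045
r = -1223 / 2579.2045 = -0.4742
t = r·√(n−2)/√(1−r²) = -0.4742·√11 / √(1−0.224866) = -1.572743 / 0.880417 = -1.786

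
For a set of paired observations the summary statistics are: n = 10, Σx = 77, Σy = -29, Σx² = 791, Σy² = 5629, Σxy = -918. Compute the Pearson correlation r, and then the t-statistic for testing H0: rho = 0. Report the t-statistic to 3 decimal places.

S_xy = nΣxy − ΣxΣy = 10·(-918) − 77·(-29) = -9180 − (-2233) = -6947
S_xx = nΣx² − (Σx)² = 10·791 − 77² = 7910 − 5929 = 1981
S_yy = nΣy² − (Σy)² = 10·5629 − (-29)² = 56290 − 841 = 55449
r = S_xy / √(S_xx·S_yy) = -6947 / √(1981·55449) = -6947 / √109844469 = -6947 / 10480.6712 = -0.6628
t = r·√(n−2)/√(1−r²) = -0.6628·√8 / √(1−0.439304) = -1.874681 / 0.748796 = -2.504

-2.504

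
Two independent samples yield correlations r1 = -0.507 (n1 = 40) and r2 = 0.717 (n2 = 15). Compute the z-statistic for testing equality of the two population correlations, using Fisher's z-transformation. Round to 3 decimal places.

z1 = atanh(-0.507) = -0.558684,  z2 = atanh(0.717) = 0.901443
SE = √(1/(n1−3) + 1/(n2−3)) = √(1/37 + 1/12) = √(0.0270270 + 0.0833333) = √0.1103603 = 0.332205
z = (z1 − z2)/SE = (-0.558684 − 0.901443) / 0.332205 = -1.460127 / 0.332205 = -4.395

-4.395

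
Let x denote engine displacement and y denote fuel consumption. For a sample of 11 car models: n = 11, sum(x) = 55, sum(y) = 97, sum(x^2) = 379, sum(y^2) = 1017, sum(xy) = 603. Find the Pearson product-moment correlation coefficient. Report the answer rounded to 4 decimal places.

0.9101

S_xy = nΣxy − ΣxΣy = 11·603 − 55·97 = 6633 − 5335 = 1298
S_xx = nΣx² − (Σx)² = 11·379 − 55² = 4169 − 3025 = 1144
S_yy = nΣy² − (Σy)² = 11·1017 − 97² = 11187 − 9409 = 1778
r = S_xy / √(S_xx·S_yy) = 1298 / √(1144·1778) = 1298 / √2034032 = 1298 / 1426.1949 = 0.9101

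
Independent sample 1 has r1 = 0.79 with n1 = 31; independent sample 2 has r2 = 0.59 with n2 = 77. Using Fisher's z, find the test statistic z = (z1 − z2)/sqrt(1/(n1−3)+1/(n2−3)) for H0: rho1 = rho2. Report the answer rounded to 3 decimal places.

Fisher z-transforms: z1 = atanh(0.79) = 1.071432, z2 = atanh(0.59) = 0.677666; difference d = 0.393766
Var(d) = 1/28 + 1/74 = 0.0357143 + 0.0135135 = 0.0492278
z = d/√Var(d) = 0.393766 / √0.0492278 = 0.393766 / 0.221873 = 1.775

1.775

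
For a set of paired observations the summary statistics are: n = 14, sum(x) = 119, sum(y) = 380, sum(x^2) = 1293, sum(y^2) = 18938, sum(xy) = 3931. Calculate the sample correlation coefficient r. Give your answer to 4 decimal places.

S_xy = nΣxy − ΣxΣy = 14·3931 − 119·380 = 55034 − 45220 = 9814
S_xx = nΣx² − (Σx)² = 14·1293 − 119² = 18102 − 14161 = 3941
S_yy = nΣy² − (Σy)² = 14·18938 − 380² = 265132 − 144400 = 120732
r = S_xy / √(S_xx·S_yy) = 9814 / √(3941·120732) = 9814 / √475804812 = 9814 / 21812.9506 = 0.4499

0.4499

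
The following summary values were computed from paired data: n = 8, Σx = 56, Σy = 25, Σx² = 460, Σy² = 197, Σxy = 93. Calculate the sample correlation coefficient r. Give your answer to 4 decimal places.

S_xy = nΣxy − ΣxΣy = 8·93 − 56·25 = 744 − 1400 = -656
S_xx = nΣx² − (Σx)² = 8·460 − 56² = 3680 − 3136 = 544
S_yy = nΣy² − (Σy)² = 8·197 − 25² = 1576 − 625 = 951
r = S_xy / √(S_xx·S_yy) = -656 / √(544·951) = -656 / √517344 = -656 / 719.2663 = -0.9120

-0.9120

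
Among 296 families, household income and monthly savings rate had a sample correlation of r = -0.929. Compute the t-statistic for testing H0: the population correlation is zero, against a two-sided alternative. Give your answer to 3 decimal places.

-43.042

1 − r² = 1 − 0.863041 = 0.136959;  √(1−r²) = 0.370080
√(n−2) = √294 = 17.146428
t = r·√(n−2)/√(1−r²) = -0.929 · 17.146428 / 0.370080 = -43.042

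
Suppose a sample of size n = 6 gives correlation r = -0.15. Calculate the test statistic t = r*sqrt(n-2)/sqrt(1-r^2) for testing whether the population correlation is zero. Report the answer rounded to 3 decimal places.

t = r·√(n−2) / √(1−r²) with r = -0.15, n = 6
  = -0.15·√4 / √(1 − 0.0225)
  = -0.15·2.000000 / 0.988686
  = -0.300000 / 0.988686 = -0.303

-0.303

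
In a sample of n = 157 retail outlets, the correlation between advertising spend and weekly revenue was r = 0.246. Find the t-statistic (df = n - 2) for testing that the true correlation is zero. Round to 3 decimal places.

t = r·√(n−2) / √(1−r²) with r = 0.246, n = 157
  = 0.246·√155 / √(1 − 0.060516)
  = 0.246·12.449900 / 0.969270
  = 3.062675 / 0.969270 = 3.160

3.160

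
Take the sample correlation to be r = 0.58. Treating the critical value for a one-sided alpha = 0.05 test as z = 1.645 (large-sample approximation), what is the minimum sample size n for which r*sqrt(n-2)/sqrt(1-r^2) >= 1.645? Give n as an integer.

r√(n−2)/√(1−r²) ≥ 1.645  ⇔  n−2 ≥ (1.645)²·(1−r²)/r²
(1−r²)/r² = (1−0.3364)/0.3364 = 1.9727
n ≥ 2 + 2.706025·1.9727 = 2 + 5.3382 = 7.3382
⌈7.3382⌉ = 8

8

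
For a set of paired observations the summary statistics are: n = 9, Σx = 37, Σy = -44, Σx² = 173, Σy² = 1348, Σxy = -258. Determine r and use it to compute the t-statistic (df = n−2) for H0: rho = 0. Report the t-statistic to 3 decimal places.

Numerator: nΣxy − (Σx)(Σy) = 9·(-258) − (37)(-44) = -694
Denominator: √[(nΣx²−(Σx)²)(nΣy²−(Σy)²)]
  nΣx²−(Σx)² = 9·173 − 1369 = 188;  nΣy²−(Σy)² = 9·1348 − 1936 = 10196
  √(188·10196) = √1916848 = 1384.5028
r = -694 / 1384.5028 = -0.5013
t = r·√(n−2)/√(1−r²) = -0.5013·√7 / √(1−0.251302) = -1.326315 / 0.865273 = -1.533

-1.533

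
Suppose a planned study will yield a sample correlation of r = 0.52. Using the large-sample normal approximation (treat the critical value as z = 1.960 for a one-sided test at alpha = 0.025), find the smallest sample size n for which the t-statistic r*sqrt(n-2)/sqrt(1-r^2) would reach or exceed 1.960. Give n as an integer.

13

Need r·√(n−2)/√(1−r²) ≥ 1.960
√(n−2) ≥ 1.960·√(1−0.2704) / 0.52 = 1.960·0.854166 / 0.52 = 3.2195
n−2 ≥ 10.3652  ⇒  n ≥ 12.3652
Smallest integer n = 13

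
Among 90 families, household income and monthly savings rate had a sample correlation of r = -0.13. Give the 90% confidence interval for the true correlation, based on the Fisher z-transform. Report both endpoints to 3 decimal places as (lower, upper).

Fisher z: z_r = atanh(r) = ½·ln((1+(-0.13))/(1−(-0.13))) = -0.130740
SE(z) = 1/√(n−3) = 1/√87 = 0.107211
90% ⇒ z* = 1.645; margin = 1.645·0.107211 = 0.176362
CI on z-scale: (-0.307102, 0.045622)
Back-transform: tanh(-0.307102) = -0.297798, tanh(0.045622) = 0.045590

(-0.298, 0.046)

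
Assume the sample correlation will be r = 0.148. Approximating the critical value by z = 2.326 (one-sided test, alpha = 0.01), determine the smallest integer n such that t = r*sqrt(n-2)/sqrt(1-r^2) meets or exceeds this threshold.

r√(n−2)/√(1−r²) ≥ 2.326  ⇔  n−2 ≥ (2.326)²·(1−r²)/r²
(1−r²)/r² = (1−0.021904)/0.021904 = 44.6538
n ≥ 2 + 5.410276·44.6538 = 2 + 241.5894 = 243.5894
⌈243.5894⌉ = 244

244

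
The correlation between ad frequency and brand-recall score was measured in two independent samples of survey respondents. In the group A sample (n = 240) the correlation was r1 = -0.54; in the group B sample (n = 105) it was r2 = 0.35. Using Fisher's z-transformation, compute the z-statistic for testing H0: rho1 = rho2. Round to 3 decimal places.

Fisher z-transforms: z1 = atanh(-0.54) = -0.604156, z2 = atanh(0.35) = 0.365444; difference d = -0.969600
Var(d) = 1/237 + 1/102 = 0.0042194 + 0.0098039 = 0.0140233
z = d/√Var(d) = -0.969600 / √0.0140233 = -0.969600 / 0.118420 = -8.188

-8.188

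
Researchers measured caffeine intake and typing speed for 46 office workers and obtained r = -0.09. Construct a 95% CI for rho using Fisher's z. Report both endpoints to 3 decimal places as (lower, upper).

(-0.371, 0.206)

z_r = atanh(-0.09) = -0.090244;  SE = 1/√(n−3) = 1/√43 = 0.152499
z-limits: -0.090244 ± 1.960·0.152499 = -0.090244 ± 0.298898 = [-0.389142, 0.208654]
ρ-limits: (tanh -0.389142, tanh 0.208654) = (-0.371, 0.206)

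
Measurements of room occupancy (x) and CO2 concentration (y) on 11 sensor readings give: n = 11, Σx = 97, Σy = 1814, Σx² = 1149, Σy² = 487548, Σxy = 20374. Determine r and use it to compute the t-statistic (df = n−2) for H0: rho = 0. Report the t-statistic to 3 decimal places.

2.184

Numerator: nΣxy − (Σx)(Σy) = 11·20374 − (97)(1814) = 48156
Denominator: √[(nΣx²−(Σx)²)(nΣy²−(Σy)²)]
  nΣx²−(Σx)² = 11·1149 − 9409 = 3230;  nΣy²−(Σy)² = 11·487548 − 3290596 = 2072432
  √(3230·2072432) = √6693955360 = 81816.5959
r = 48156 / 81816.5959 = 0.5886
t = r·√(n−2)/√(1−r²) = 0.5886·√9 / √(1−0.346450) = 1.765800 / 0.808424 = 2.184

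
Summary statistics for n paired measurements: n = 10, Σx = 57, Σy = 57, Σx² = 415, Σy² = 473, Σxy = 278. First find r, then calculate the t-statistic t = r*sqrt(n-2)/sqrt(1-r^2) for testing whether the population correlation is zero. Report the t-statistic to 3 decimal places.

-1.257

Numerator: nΣxy − (Σx)(Σy) = 10·278 − (57)(57) = -469
Denominator: √[(nΣx²−(Σx)²)(nΣy²−(Σy)²)]
  nΣx²−(Σx)² = 10·415 − 3249 = 901;  nΣy²−(Σy)² = 10·473 − 3249 = 1481
  √(901·1481) = √1334381 = 1155.1541
r = -469 / 1155.1541 = -0.4060
t = r·√(n−2)/√(1−r²) = -0.4060·√8 / √(1−0.164836) = -1.148341 / 0.913873 = -1.257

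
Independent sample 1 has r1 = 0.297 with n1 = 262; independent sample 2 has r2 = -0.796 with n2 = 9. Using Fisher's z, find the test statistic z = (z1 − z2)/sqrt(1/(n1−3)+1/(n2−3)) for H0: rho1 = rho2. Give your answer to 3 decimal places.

z1 = atanh(0.297) = 0.306226,  z2 = atanh(-0.796) = -1.087599
SE = √(1/(n1−3) + 1/(n2−3)) = √(1/259 + 1/6) = √(0.0038610 + 0.1666667) = √0.1705277 = 0.412950
z = (z1 − z2)/SE = (0.306226 − (-1.087599)) / 0.412950 = 1.393825 / 0.412950 = 3.375

3.375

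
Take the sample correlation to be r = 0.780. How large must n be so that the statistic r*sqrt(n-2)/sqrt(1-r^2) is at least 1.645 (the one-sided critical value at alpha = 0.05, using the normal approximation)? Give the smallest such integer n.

r√(n−2)/√(1−r²) ≥ 1.645  ⇔  n−2 ≥ (1.645)²·(1−r²)/r²
(1−r²)/r² = (1−0.608400)/0.608400 = 0.6437
n ≥ 2 + 2.706025·0.6437 = 2 + 1.7419 = 3.7419
⌈3.7419⌉ = 4

4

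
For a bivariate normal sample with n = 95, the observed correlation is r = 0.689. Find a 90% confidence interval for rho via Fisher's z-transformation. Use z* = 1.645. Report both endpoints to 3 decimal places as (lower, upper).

Fisher z: z_r = atanh(r) = ½·ln((1+0.689)/(1−0.689)) = 0.846050
SE(z) = 1/√(n−3) = 1/√92 = 0.104257
90% ⇒ z* = 1.645; margin = 1.645·0.104257 = 0.171503
CI on z-scale: (0.674547, 1.017553)
Back-transform: tanh(0.674547) = 0.587963, tanh(1.017553) = 0.768868

(0.588, 0.769)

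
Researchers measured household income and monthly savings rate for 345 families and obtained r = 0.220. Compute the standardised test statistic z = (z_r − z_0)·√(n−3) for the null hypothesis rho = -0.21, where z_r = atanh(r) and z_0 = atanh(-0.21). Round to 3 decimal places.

z_r = atanh(0.220) = 0.223656,  z_0 = atanh(-0.21) = -0.213171
SE = 1/√(n−3) = 1/√342 = 0.054074
z = (z_r − z_0)/SE = (0.223656 − (-0.213171)) / 0.054074 = 0.436827 / 0.054074 = 8.078

8.078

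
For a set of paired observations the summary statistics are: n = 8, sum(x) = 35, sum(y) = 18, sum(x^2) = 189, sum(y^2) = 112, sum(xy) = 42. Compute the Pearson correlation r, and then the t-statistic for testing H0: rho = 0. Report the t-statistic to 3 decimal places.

S_xy = nΣxy − ΣxΣy = 8·42 − 35·18 = 336 − 630 = -294
S_xx = nΣx² − (Σx)² = 8·189 − 35² = 1512 − 1225 = 287
S_yy = nΣy² − (Σy)² = 8·112 − 18² = 896 − 324 = 572
r = S_xy / √(S_xx·S_yy) = -294 / √(287·572) = -294 / √164164 = -294 / 405.1716 = -0.7256
t = r·√(n−2)/√(1−r²) = -0.7256·√6 / √(1−0.526495) = -1.777350 / 0.688117 = -2.583

-2.583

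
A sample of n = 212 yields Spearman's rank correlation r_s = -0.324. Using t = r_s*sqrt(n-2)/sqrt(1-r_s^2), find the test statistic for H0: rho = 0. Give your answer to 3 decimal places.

-4.963

t = r_s·√(n−2) / √(1−r_s²) with r_s = -0.324, n = 212
  = -0.324·√210 / √(1 − 0.104976)
  = -0.324·14.491377 / 0.946057
  = -4.695206 / 0.946057 = -4.963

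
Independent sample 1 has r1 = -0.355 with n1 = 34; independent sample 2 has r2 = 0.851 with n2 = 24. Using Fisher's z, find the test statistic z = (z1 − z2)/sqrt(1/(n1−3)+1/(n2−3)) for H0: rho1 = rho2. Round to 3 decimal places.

-5.771

z1 = atanh(-0.355) = -0.371153,  z2 = atanh(0.851) = 1.259768
SE = √(1/(n1−3) + 1/(n2−3)) = √(1/31 + 1/21) = √(0.0322581 + 0.0476190) = √0.0798771 = 0.282625
z = (z1 − z2)/SE = (-0.371153 − 1.259768) / 0.282625 = -1.630921 / 0.282625 = -5.771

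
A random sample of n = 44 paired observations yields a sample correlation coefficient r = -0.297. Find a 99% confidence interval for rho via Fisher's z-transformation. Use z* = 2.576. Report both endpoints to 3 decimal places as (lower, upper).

Fisher z: z_r = atanh(r) = ½·ln((1+(-0.297))/(1−(-0.297))) = -0.306226
SE(z) = 1/√(n−3) = 1/√41 = 0.156174
99% ⇒ z* = 2.576; margin = 2.576·0.156174 = 0.402304
CI on z-scale: (-0.708530, 0.096078)
Back-transform: tanh(-0.708530) = -0.609754, tanh(0.096078) = 0.095783

(-0.610, 0.096)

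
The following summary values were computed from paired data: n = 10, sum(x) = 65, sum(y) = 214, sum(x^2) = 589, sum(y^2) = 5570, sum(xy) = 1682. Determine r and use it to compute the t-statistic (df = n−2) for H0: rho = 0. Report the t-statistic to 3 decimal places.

2.906

Numerator: nΣxy − (Σx)(Σy) = 10·1682 − (65)(214) = 2910
Denominator: √[(nΣx²−(Σx)²)(nΣy²−(Σy)²)]
  nΣx²−(Σx)² = 10·589 − 4225 = 1665;  nΣy²−(Σy)² = 10·5570 − 45796 = 9904
  √(1665·9904) = √16490160 = 4060.8078
r = 2910 / 4060.8078 = 0.7166
t = r·√(n−2)/√(1−r²) = 0.7166·√8 / √(1−0.513516) = 2.026851 / 0.697484 = 2.906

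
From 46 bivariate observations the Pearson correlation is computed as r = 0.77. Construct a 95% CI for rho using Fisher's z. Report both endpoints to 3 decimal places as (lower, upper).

(0.618, 0.867)

z_r = atanh(0.77) = 1.020328;  SE = 1/√(n−3) = 1/√43 = 0.152499
z-limits: 1.020328 ± 1.960·0.152499 = 1.020328 ± 0.298898 = [0.721430, 1.319226]
ρ-limits: (tanh 0.721430, tanh 1.319226) = (0.618, 0.867)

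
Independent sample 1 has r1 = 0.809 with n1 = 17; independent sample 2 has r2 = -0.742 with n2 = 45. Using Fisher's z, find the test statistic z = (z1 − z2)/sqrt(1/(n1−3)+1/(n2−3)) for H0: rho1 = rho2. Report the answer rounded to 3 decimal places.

Fisher z-transforms: z1 = atanh(0.809) = 1.124128, z2 = atanh(-0.742) = -0.954915; difference d = 2.079043
Var(d) = 1/14 + 1/42 = 0.0714286 + 0.0238095 = 0.0952381
z = d/√Var(d) = 2.079043 / √0.0952381 = 2.079043 / 0.308607 = 6.737

6.737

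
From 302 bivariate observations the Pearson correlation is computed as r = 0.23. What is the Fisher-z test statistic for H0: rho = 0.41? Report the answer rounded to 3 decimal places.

Fisher z: atanh(0.23) = 0.234189, atanh(0.41) = 0.435611
z = (z_r − z_0)·√(n−3) = (0.234189 − 0.435611)·√299 = -0.201422 · 17.291616 = -3.483

-3.483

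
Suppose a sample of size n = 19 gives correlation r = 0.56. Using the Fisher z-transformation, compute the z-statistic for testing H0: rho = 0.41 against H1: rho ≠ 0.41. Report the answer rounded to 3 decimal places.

z_r = atanh(0.56) = 0.632833,  z_0 = atanh(0.41) = 0.435611
SE = 1/√(n−3) = 1/√16 = 0.250000
z = (z_r − z_0)/SE = (0.632833 − 0.435611) / 0.250000 = 0.197222 / 0.250000 = 0.789

0.789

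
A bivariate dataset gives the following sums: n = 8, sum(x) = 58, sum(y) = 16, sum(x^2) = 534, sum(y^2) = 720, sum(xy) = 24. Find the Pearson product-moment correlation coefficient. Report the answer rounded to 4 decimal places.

Numerator: nΣxy − (Σx)(Σy) = 8·24 − (58)(16) = -736
Denominator: √[(nΣx²−(Σx)²)(nΣy²−(Σy)²)]
  nΣx²−(Σx)² = 8·534 − 3364 = 908;  nΣy²−(Σy)² = 8·720 − 256 = 5504
  √(908·5504) = √4997632 = 2235.5384
r = -736 / 2235.5384 = -0.3292

-0.3292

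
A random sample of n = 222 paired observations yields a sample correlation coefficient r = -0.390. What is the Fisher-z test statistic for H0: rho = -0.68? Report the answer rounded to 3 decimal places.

6.176

Fisher z: atanh(-0.390) = -0.411800, atanh(-0.68) = -0.829114
z = (z_r − z_0)·√(n−3) = (-0.411800 − (-0.829114))·√219 = 0.417314 · 14.798649 = 6.176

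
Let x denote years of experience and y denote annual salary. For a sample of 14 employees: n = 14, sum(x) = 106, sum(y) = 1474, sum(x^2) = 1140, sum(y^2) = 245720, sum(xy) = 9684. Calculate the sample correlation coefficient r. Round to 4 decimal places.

-0.2671

Numerator: nΣxy − (Σx)(Σy) = 14·9684 − (106)(1474) = -20668
Denominator: √[(nΣx²−(Σx)²)(nΣy²−(Σy)²)]
  nΣx²−(Σx)² = 14·1140 − 11236 = 4724;  nΣy²−(Σy)² = 14·245720 − 2172676 = 1267404
  √(4724·1267404) = √5987216496 = 77377.1058
r = -20668 / 77377.1058 = -0.2671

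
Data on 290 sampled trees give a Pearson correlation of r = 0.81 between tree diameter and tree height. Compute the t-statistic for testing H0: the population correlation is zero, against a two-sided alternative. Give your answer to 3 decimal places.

1 − r² = 1 − 0.6561 = 0.3439;  √(1−r²) = 0.586430
√(n−2) = √288 = 16.970563
t = r·√(n−2)/√(1−r²) = 0.81 · 16.970563 / 0.586430 = 23.440

23.440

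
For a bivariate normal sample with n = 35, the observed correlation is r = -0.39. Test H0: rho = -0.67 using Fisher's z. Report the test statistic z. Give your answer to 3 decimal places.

z_r = atanh(-0.39) = -0.411800,  z_0 = atanh(-0.67) = -0.810743
SE = 1/√(n−3) = 1/√32 = 0.176777
z = (z_r − z_0)/SE = (-0.411800 − (-0.810743)) / 0.176777 = 0.398943 / 0.176777 = 2.257

2.257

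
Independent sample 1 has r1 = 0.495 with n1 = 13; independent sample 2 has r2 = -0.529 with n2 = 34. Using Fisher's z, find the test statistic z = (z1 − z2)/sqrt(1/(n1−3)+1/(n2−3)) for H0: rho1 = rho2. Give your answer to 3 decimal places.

Fisher z-transforms: z1 = atanh(0.495) = 0.542662, z2 = atanh(-0.529) = -0.588756; difference d = 1.131418
Var(d) = 1/10 + 1/31 = 0.1000000 + 0.0322581 = 0.1322581
z = d/√Var(d) = 1.131418 / √0.1322581 = 1.131418 / 0.363673 = 3.111

3.111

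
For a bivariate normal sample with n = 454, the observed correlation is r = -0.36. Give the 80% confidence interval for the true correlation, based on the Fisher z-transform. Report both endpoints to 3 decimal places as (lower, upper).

(-0.411, -0.306)

Fisher z: z_r = atanh(r) = ½·ln((1+(-0.36))/(1−(-0.36))) = -0.376886
SE(z) = 1/√(n−3) = 1/√451 = 0.047088
80% ⇒ z* = 1.282; margin = 1.282·0.047088 = 0.060367
CI on z-scale: (-0.437253, -0.316519)
Back-transform: tanh(-0.437253) = -0.411365, tanh(-0.316519) = -0.306356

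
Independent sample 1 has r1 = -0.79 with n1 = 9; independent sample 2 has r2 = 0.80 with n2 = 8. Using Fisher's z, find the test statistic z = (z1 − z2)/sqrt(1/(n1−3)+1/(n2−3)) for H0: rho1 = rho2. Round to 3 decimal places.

-3.584

z1 = atanh(-0.79) = -1.071432,  z2 = atanh(0.80) = 1.098612
SE = √(1/(n1−3) + 1/(n2−3)) = √(1/6 + 1/5) = √(0.1666667 + 0.2000000) = √0.3666667 = 0.605530
z = (z1 − z2)/SE = (-1.071432 − 1.098612) / 0.605530 = -2.170044 / 0.605530 = -3.584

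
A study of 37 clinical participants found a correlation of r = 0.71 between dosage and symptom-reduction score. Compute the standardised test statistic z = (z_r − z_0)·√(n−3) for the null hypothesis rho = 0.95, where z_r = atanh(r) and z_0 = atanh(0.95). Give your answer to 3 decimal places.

Fisher z: atanh(0.71) = 0.887184, atanh(0.95) = 1.831781
z = (z_r − z_0)·√(n−3) = (0.887184 − 1.831781)·√34 = -0.944597 · 5.830952 = -5.508

-5.508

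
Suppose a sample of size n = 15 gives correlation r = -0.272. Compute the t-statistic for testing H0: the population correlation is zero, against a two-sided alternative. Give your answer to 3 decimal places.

t = r·√(n−2) / √(1−r²) with r = -0.272, n = 15
  = -0.272·√13 / √(1 − 0.073984)
  = -0.272·3.605551 / 0.962297
  = -0.980710 / 0.962297 = -1.019

-1.019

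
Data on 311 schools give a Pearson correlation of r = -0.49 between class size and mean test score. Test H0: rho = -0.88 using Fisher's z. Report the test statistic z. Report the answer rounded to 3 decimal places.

z_r = atanh(-0.49) = -0.536060,  z_0 = atanh(-0.88) = -1.375768
SE = 1/√(n−3) = 1/√308 = 0.056980
z = (z_r − z_0)/SE = (-0.536060 − (-1.375768)) / 0.056980 = 0.839708 / 0.056980 = 14.737

14.737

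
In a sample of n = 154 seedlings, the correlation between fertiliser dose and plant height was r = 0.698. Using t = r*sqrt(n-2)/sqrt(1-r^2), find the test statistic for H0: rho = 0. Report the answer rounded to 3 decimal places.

12.017

t = r·√(n−2) / √(1−r²) with r = 0.698, n = 154
  = 0.698·√152 / √(1 − 0.487204)
  = 0.698·12.328828 / 0.716098
  = 8.605522 / 0.716098 = 12.017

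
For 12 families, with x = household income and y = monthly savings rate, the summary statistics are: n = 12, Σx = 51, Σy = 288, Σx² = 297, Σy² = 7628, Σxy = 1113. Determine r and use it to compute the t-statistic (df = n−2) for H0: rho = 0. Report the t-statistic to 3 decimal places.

S_xy = nΣxy − ΣxΣy = 12·1113 − 51·288 = 13356 − 14688 = -1332
S_xx = nΣx² − (Σx)² = 12·297 − 51² = 3564 − 2601 = 963
S_yy = nΣy² − (Σy)² = 12·7628 − 288² = 91536 − 82944 = 8592
r = S_xy / √(S_xx·S_yy) = -1332 / √(963·8592) = -1332 / √8274096 = -1332 / 2876.4728 = -0.4631
t = r·√(n−2)/√(1−r²) = -0.4631·√10 / √(1−0.214462) = -1.464451 / 0.886306 = -1.652

-1.652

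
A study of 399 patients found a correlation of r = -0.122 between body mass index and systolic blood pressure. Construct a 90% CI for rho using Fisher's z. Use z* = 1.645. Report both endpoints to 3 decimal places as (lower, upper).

Fisher z: z_r = atanh(r) = ½·ln((1+(-0.122))/(1−(-0.122))) = -0.122611
SE(z) = 1/√(n−3) = 1/√396 = 0.050252
90% ⇒ z* = 1.645; margin = 1.645·0.050252 = 0.082665
CI on z-scale: (-0.205276, -0.039946)
Back-transform: tanh(-0.205276) = -0.202440, tanh(-0.039946) = -0.039925

(-0.202, -0.040)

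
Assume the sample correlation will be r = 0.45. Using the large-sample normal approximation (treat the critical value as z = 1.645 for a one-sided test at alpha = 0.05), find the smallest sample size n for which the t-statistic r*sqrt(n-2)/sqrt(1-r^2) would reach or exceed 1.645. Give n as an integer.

13

Need r·√(n−2)/√(1−r²) ≥ 1.645
√(n−2) ≥ 1.645·√(1−0.2025) / 0.45 = 1.645·0.893029 / 0.45 = 3.2645
n−2 ≥ 10.6570  ⇒  n ≥ 12.6570
Smallest integer n = 13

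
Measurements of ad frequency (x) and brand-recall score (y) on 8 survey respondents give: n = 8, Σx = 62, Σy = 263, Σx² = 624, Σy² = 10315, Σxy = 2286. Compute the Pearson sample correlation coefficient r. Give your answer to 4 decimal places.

0.5063

Numerator: nΣxy − (Σx)(Σy) = 8·2286 − (62)(263) = 1982
Denominator: √[(nΣx²−(Σx)²)(nΣy²−(Σy)²)]
  nΣx²−(Σx)² = 8·624 − 3844 = 1148;  nΣy²−(Σy)² = 8·10315 − 69169 = 13351
  √(1148·13351) = √15326948 = 3914.9646
r = 1982 / 3914.9646 = 0.5063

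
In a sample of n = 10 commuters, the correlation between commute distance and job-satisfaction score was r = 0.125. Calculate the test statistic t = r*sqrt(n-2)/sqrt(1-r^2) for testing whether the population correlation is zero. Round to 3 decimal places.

1 − r² = 1 − 0.015625 = 0.984375;  √(1−r²) = 0.992157
√(n−2) = √8 = 2.828427
t = r·√(n−2)/√(1−r²) = 0.125 · 2.828427 / 0.992157 = 0.356

0.356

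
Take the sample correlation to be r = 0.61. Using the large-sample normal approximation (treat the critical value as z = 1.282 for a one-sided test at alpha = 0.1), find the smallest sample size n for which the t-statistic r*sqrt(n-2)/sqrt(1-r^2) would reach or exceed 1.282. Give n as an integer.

r√(n−2)/√(1−r²) ≥ 1.282  ⇔  n−2 ≥ (1.282)²·(1−r²)/r²
(1−r²)/r² = (1−0.3721)/0.3721 = 1.6874
n ≥ 2 + 1.643524·1.6874 = 2 + 2.7733 = 4.7733
⌈4.7733⌉ = 5

5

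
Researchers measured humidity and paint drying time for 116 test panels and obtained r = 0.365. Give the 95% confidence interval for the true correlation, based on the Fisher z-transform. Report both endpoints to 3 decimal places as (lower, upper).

(0.196, 0.513)

z_r = atanh(0.365) = 0.382642;  SE = 1/√(n−3) = 1/√113 = 0.094072
z-limits: 0.382642 ± 1.960·0.094072 = 0.382642 ± 0.184381 = [0.198261, 0.567023]
ρ-limits: (tanh 0.198261, tanh 0.567023) = (0.196, 0.513)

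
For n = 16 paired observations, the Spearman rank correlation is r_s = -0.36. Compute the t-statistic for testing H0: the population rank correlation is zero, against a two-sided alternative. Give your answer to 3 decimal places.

t = r_s·√(n−2) / √(1−r_s²) with r_s = -0.36, n = 16
  = -0.36·√14 / √(1 − 0.1296)
  = -0.36·3.741657 / 0.932952
  = -1.346997 / 0.932952 = -1.444

-1.444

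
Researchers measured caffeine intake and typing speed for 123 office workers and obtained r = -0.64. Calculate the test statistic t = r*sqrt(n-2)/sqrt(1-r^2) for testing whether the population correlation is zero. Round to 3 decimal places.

t = r·√(n−2) / √(1−r²) with r = -0.64, n = 123
  = -0.64·√121 / √(1 − 0.4096)
  = -0.64·11.000000 / 0.768375
  = -7.040000 / 0.768375 = -9.162

-9.162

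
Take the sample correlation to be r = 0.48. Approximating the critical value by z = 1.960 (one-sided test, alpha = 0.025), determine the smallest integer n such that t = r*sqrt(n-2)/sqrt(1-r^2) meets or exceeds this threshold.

15

r√(n−2)/√(1−r²) ≥ 1.960  ⇔  n−2 ≥ (1.960)²·(1−r²)/r²
(1−r²)/r² = (1−0.2304)/0.2304 = 3.3403
n ≥ 2 + 3.8416·3.3403 = 2 + 12.8321 = 14.8321
⌈14.8321⌉ = 15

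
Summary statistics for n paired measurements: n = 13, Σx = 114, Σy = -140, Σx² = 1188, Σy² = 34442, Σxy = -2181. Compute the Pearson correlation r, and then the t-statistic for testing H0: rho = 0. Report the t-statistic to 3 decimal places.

-1.374

S_xy = nΣxy − ΣxΣy = 13·(-2181) − 114·(-140) = -28353 − (-15960) = -12393
S_xx = nΣx² − (Σx)² = 13·1188 − 114² = 15444 − 12996 = 2448
S_yy = nΣy² − (Σy)² = 13·34442 − (-140)² = 447746 − 19600 = 428146
r = S_xy / √(S_xx·S_yy) = -12393 / √(2448·428146) = -12393 / √1048101408 = -12393 / 32374.3943 = -0.3828
t = r·√(n−2)/√(1−r²) = -0.3828·√11 / √(1−0.146536) = -1.269604 / 0.923831 = -1.374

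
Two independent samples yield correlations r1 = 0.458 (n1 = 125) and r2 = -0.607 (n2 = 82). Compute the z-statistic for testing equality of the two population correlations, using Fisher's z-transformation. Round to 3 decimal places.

z1 = atanh(0.458) = 0.494777,  z2 = atanh(-0.607) = -0.704157
SE = √(1/(n1−3) + 1/(n2−3)) = √(1/122 + 1/79) = √(0.0081967 + 0.0126582) = √0.0208549 = 0.144412
z = (z1 − z2)/SE = (0.494777 − (-0.704157)) / 0.144412 = 1.198934 / 0.144412 = 8.302

8.302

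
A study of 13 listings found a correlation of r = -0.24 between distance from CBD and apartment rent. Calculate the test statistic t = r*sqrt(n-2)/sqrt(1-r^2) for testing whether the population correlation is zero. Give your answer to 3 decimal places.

-0.820

t = r·√(n−2) / √(1−r²) with r = -0.24, n = 13
  = -0.24·√11 / √(1 − 0.0576)
  = -0.24·3.316625 / 0.970773
  = -0.795990 / 0.970773 = -0.820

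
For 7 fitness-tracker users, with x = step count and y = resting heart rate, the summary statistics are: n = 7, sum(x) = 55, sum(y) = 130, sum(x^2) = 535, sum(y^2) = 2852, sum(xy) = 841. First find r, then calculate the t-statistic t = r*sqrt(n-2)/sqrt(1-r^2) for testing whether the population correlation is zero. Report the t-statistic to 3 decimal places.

-3.613

S_xy = nΣxy − ΣxΣy = 7·841 − 55·130 = 5887 − 7150 = -1263
S_xx = nΣx² − (Σx)² = 7·535 − 55² = 3745 − 3025 = 720
S_yy = nΣy² − (Σy)² = 7·2852 − 130² = 19964 − 16900 = 3064
r = S_xy / √(S_xx·S_yy) = -1263 / √(720·3064) = -1263 / √2206080 = -1263 / 1485.2879 = -0.8503
t = r·√(n−2)/√(1−r²) = -0.8503·√5 / √(1−0.723010) = -1.901329 / 0.526298 = -3.613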